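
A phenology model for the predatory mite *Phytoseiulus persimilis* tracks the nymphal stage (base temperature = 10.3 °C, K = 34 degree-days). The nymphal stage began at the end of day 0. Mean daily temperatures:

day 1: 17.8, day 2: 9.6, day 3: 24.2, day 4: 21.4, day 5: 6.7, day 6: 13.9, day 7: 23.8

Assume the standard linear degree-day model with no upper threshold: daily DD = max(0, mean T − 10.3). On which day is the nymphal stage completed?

day 6

Daily DD above 10.3 °C: 7.5, 0.0, 13.9, 11.1, 0.0, 3.6, 13.5.
Cumulative: 7.5, 7.5, 21.4, 32.5, 32.5, 36.1, 49.6.
The total first reaches 34 DD on day 6.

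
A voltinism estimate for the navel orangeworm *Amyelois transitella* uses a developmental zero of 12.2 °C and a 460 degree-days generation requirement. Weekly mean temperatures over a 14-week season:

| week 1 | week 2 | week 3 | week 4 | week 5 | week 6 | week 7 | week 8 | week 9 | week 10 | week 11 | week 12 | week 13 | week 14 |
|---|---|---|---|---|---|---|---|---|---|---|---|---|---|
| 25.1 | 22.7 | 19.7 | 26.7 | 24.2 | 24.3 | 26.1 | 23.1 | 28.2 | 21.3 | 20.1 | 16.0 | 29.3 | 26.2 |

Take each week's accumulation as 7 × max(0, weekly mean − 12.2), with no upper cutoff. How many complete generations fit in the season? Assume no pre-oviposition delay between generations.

Weekly DD (7 × max(0, T̄ − 12.2)): 90.3, 73.5, 52.5, 101.5, 84.0, 84.7, 97.3, 76.3, 112.0, 63.7, 55.3, 26.6, 119.7, 98.0.
Season total = 1135.4 DD.
Complete generations = ⌊1135.4 / 460⌋ = 2.

2 generations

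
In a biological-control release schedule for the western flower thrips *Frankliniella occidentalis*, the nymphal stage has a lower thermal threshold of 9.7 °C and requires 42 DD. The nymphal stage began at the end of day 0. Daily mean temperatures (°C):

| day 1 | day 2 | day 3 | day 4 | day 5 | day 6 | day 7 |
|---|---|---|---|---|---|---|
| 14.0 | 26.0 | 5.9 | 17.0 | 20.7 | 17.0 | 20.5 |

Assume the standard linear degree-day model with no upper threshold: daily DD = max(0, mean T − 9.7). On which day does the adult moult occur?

Daily DD above 9.7 °C: 4.3, 16.3, 0.0, 7.3, 11.0, 7.3, 10.8.
Cumulative: 4.3, 20.6, 20.6, 27.9, 38.9, 46.2, 57.0.
The total first reaches 42 DD on day 6.

day 6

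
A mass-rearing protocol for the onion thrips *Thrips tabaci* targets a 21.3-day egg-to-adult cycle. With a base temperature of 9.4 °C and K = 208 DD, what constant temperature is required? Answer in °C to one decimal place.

Required daily accumulation = 208 / 21.3 = 9.765 DD/day.
T = T_base + 9.765 = 9.4 + 9.765 = 19.165 ≈ 19.2 °C.

19.2 °C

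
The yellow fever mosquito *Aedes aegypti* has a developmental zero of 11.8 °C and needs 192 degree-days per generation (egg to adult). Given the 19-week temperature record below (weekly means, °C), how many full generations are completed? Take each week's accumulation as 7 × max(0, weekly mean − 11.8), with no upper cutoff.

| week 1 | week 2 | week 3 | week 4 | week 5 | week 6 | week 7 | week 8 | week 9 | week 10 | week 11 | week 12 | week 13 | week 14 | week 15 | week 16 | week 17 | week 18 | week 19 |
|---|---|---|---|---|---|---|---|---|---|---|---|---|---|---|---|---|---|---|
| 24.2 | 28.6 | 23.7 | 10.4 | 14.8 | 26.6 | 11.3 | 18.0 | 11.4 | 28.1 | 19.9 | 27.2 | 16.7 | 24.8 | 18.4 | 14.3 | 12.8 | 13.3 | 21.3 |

5 generations

Weekly DD (7 × max(0, T̄ − 11.8)): 86.8, 117.6, 83.3, 0.0, 21.0, 103.6, 0.0, 43.4, 0.0, 114.1, 56.7, 107.8, 34.3, 91.0, 46.2, 17.5, 7.0, 10.5, 66.5.
Season total = 1007.3 DD.
Complete generations = ⌊1007.3 / 192⌋ = 5.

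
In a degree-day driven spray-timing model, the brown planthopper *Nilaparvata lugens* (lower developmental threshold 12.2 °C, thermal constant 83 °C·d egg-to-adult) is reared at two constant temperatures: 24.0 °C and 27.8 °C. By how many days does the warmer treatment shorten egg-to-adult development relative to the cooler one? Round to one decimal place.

At 24.0 °C: 83 / (24.0 − 12.2) = 83 / 11.8 = 7.034 d.
At 27.8 °C: 83 / (27.8 − 12.2) = 83 / 15.6 = 5.321 d.
Difference = |7.034 − 5.321| = 1.713 ≈ 1.7 days.

1.7 days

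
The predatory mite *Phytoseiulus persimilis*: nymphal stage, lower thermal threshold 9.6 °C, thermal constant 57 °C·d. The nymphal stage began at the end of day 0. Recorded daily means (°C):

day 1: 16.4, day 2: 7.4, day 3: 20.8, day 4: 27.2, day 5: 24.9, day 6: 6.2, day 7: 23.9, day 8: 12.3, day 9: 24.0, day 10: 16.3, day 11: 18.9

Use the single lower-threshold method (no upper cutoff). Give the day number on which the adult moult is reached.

day 7

Daily DD above 9.6 °C: 6.8, 0.0, 11.2, 17.6, 15.3, 0.0, 14.3, 2.7, 14.4, 6.7, 9.3.
Cumulative: 6.8, 6.8, 18.0, 35.6, 50.9, 50.9, 65.2, 67.9, 82.3, 89.0, 98.3.
The total first reaches 57 DD on day 7.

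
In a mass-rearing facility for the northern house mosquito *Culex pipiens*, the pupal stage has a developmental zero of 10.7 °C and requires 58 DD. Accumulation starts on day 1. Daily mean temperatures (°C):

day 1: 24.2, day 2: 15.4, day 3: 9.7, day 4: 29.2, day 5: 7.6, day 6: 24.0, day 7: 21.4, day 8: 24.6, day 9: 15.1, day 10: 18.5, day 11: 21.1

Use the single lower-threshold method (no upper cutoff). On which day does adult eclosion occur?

Daily DD above 10.7 °C: 13.5, 4.7, 0.0, 18.5, 0.0, 13.3, 10.7, 13.9, 4.4, 7.8, 10.4.
Cumulative: 13.5, 18.2, 18.2, 36.7, 36.7, 50.0, 60.7, 74.6, 79.0, 86.8, 97.2.
The total first reaches 58 DD on day 7.

day 7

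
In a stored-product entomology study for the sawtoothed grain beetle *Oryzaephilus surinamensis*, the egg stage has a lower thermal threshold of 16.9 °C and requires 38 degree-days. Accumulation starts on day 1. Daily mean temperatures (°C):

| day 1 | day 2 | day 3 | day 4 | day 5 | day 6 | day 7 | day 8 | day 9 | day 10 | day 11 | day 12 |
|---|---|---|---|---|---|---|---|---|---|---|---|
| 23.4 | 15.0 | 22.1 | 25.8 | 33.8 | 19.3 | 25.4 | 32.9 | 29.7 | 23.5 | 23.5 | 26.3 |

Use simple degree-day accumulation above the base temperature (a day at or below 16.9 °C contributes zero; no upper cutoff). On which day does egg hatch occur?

day 6

Daily DD above 16.9 °C: 6.5, 0.0, 5.2, 8.9, 16.9, 2.4, 8.5, 16.0, 12.8, 6.6, 6.6, 9.4.
Cumulative: 6.5, 6.5, 11.7, 20.6, 37.5, 39.9, 48.4, 64.4, 77.2, 83.8, 90.4, 99.8.
The total first reaches 38 DD on day 6.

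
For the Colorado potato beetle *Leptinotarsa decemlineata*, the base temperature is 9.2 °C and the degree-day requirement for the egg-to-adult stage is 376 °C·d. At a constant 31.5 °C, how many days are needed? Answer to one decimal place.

16.9 days

Daily accumulation = 31.5 − 9.2 = 22.3 DD/day.
Duration = 376 / 22.3 = 16.861 ≈ 16.9 days.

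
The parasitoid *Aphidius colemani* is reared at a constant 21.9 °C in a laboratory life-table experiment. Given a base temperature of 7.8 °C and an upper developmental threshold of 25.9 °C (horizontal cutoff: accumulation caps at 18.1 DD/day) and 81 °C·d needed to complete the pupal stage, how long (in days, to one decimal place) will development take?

5.7 days

Daily accumulation = 21.9 − 7.8 = 14.1 DD/day.
Duration = 81 / 14.1 = 5.745 ≈ 5.7 days.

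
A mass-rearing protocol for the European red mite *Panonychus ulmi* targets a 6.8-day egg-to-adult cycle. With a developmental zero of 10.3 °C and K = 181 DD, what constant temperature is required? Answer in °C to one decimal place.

36.9 °C

Required daily accumulation = 181 / 6.8 = 26.618 DD/day.
T = T_base + 26.618 = 10.3 + 26.618 = 36.918 ≈ 36.9 °C.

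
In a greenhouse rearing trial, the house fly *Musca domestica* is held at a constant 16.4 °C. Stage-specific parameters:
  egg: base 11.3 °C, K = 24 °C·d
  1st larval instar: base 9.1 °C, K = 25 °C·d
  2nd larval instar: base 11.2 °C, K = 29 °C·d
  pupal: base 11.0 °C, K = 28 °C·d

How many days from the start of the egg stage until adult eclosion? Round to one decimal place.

egg: 24 / (16.4 − 11.3) = 24 / 5.1 = 4.706 d.
1st larval instar: 25 / (16.4 − 9.1) = 25 / 7.3 = 3.425 d.
2nd larval instar: 29 / (16.4 − 11.2) = 29 / 5.2 = 5.577 d.
pupal: 28 / (16.4 − 11.0) = 28 / 5.4 = 5.185 d.
Sum = 18.893 ≈ 18.9 days.

18.9 days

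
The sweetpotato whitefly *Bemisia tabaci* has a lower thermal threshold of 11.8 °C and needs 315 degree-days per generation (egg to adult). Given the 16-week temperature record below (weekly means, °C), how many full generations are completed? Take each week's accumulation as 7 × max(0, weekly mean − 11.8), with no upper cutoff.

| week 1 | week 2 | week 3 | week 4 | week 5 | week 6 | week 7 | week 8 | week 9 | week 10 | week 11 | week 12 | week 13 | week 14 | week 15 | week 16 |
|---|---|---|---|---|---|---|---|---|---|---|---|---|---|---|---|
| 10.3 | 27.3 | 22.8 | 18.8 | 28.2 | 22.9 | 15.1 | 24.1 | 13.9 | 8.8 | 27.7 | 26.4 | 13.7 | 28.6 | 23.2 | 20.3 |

Weekly DD (7 × max(0, T̄ − 11.8)): 0.0, 108.5, 77.0, 49.0, 114.8, 77.7, 23.1, 86.1, 14.7, 0.0, 111.3, 102.2, 13.3, 117.6, 79.8, 59.5.
Season total = 1034.6 DD.
Complete generations = ⌊1034.6 / 315⌋ = 3.

3 generations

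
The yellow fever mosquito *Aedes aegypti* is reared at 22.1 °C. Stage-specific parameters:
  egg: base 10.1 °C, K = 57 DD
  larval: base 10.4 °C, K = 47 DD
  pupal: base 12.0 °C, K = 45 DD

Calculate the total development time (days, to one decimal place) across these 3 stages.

13.2 days

egg: 57 / (22.1 − 10.1) = 57 / 12.0 = 4.750 d.
larval: 47 / (22.1 − 10.4) = 47 / 11.7 = 4.017 d.
pupal: 45 / (22.1 − 12.0) = 45 / 10.1 = 4.455 d.
Sum = 13.223 ≈ 13.2 days.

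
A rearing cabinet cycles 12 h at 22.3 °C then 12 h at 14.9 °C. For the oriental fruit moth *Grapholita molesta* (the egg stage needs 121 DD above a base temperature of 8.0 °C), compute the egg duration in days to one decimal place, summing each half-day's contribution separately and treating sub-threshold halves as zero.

11.4 days

Day half: max(0, 22.3 − 8.0) × 0.5 = 14.3 × 0.5 = 7.15 DD.
Night half: max(0, 14.9 − 8.0) × 0.5 = 6.9 × 0.5 = 3.45 DD.
Per 24 h: 10.60 DD/day.
Duration = 121 / 10.60 = 11.415 ≈ 11.4 days.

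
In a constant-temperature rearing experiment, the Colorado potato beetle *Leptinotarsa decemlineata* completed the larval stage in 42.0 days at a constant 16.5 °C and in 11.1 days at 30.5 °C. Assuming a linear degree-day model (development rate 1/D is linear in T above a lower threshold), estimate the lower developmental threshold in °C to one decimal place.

Linear rate model ⇒ the product D·(T − T_b) is constant across temperatures.
42.0·(16.5 − T_b) = 11.1·(30.5 − T_b)
T_b = (42.0·16.5 − 11.1·30.5) / (42.0 − 11.1) = 354.45 / 30.9 = 11.471 °C ≈ 11.5 °C.

11.5 °C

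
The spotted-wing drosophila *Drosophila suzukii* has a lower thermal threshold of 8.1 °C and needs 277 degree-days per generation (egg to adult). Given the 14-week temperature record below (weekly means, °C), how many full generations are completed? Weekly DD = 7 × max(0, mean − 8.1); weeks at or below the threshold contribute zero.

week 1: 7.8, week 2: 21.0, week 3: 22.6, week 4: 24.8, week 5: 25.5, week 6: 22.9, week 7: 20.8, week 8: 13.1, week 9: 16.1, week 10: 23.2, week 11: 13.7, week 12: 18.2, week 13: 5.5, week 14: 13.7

Weekly DD (7 × max(0, T̄ − 8.1)): 0.0, 90.3, 101.5, 116.9, 121.8, 103.6, 88.9, 35.0, 56.0, 105.7, 39.2, 70.7, 0.0, 39.2.
Season total = 968.8 DD.
Complete generations = ⌊968.8 / 277⌋ = 3.

3 generations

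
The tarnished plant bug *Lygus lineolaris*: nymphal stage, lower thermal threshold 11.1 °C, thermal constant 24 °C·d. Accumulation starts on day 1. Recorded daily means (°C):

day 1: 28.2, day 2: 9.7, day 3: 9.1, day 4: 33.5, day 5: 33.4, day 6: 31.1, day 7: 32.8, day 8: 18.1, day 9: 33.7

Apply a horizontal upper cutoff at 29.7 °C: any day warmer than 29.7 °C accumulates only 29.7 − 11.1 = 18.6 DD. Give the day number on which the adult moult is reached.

day 4

Daily DD above 11.1 °C (capped at 18.6): 17.1, 0.0, 0.0, 18.6, 18.6, 18.6, 18.6, 7.0, 18.6.
Cumulative: 17.1, 17.1, 17.1, 35.7, 54.3, 72.9, 91.5, 98.5, 117.1.
The total first reaches 24 DD on day 4.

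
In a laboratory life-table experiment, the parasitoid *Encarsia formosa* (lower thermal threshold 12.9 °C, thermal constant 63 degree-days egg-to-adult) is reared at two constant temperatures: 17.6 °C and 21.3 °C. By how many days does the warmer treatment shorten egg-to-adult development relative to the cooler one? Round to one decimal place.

At 17.6 °C: 63 / (17.6 − 12.9) = 63 / 4.7 = 13.404 d.
At 21.3 °C: 63 / (21.3 − 12.9) = 63 / 8.4 = 7.500 d.
Difference = |13.404 − 7.500| = 5.904 ≈ 5.9 days.

5.9 days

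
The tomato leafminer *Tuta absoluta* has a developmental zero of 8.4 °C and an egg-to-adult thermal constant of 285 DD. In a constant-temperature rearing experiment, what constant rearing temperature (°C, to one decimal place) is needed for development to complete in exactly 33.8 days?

Required daily accumulation = 285 / 33.8 = 8.432 DD/day.
T = T_base + 8.432 = 8.4 + 8.432 = 16.832 ≈ 16.8 °C.

16.8 °C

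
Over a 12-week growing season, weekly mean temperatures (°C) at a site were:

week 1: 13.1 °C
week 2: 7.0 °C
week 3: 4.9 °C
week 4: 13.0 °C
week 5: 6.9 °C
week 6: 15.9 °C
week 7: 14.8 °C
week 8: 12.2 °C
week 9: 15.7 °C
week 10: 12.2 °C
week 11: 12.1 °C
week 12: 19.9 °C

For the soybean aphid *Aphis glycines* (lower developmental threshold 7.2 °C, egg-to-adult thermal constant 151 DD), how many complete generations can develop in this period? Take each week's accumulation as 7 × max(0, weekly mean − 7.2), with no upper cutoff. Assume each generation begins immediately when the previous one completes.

2 generations

Weekly DD (7 × max(0, T̄ − 7.2)): 41.3, 0.0, 0.0, 40.6, 0.0, 60.9, 53.2, 35.0, 59.5, 35.0, 34.3, 88.9.
Season total = 448.7 DD.
Complete generations = ⌊448.7 / 151⌋ = 2.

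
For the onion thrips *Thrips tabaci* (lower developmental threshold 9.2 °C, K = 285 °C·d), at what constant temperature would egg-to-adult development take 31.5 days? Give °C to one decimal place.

18.2 °C

Required daily accumulation = 285 / 31.5 = 9.048 DD/day.
T = T_base + 9.048 = 9.2 + 9.048 = 18.248 ≈ 18.2 °C.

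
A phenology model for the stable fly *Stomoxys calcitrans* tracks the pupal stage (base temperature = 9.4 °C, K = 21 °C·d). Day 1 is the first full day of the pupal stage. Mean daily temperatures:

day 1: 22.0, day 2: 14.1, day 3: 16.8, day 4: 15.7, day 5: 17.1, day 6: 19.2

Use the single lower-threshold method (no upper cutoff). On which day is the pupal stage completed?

Daily DD above 9.4 °C: 12.6, 4.7, 7.4, 6.3, 7.7, 9.8.
Cumulative: 12.6, 17.3, 24.7, 31.0, 38.7, 48.5.
The total first reaches 21 DD on day 3.

day 3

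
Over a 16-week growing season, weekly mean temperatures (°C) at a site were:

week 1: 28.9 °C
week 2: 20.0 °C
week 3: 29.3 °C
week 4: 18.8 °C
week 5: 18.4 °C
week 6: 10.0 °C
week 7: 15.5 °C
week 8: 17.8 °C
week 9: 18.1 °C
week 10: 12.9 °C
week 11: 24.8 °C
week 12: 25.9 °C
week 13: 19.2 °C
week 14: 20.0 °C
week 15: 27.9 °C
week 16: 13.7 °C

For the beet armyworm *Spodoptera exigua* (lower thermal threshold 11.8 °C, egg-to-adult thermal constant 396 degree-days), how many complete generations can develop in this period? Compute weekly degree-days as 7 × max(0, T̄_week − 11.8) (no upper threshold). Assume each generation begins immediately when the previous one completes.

Weekly DD (7 × max(0, T̄ − 11.8)): 119.7, 57.4, 122.5, 49.0, 46.2, 0.0, 25.9, 42.0, 44.1, 7.7, 91.0, 98.7, 51.8, 57.4, 112.7, 13.3.
Season total = 939.4 DD.
Complete generations = ⌊939.4 / 396⌋ = 2.

2 generations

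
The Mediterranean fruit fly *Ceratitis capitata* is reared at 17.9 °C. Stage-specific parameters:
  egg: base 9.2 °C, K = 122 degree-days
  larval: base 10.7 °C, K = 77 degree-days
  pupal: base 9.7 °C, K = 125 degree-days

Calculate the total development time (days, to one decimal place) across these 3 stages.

40.0 days

egg: 122 / (17.9 − 9.2) = 122 / 8.7 = 14.023 d.
larval: 77 / (17.9 − 10.7) = 77 / 7.2 = 10.694 d.
pupal: 125 / (17.9 − 9.7) = 125 / 8.2 = 15.244 d.
Sum = 39.961 ≈ 40.0 days.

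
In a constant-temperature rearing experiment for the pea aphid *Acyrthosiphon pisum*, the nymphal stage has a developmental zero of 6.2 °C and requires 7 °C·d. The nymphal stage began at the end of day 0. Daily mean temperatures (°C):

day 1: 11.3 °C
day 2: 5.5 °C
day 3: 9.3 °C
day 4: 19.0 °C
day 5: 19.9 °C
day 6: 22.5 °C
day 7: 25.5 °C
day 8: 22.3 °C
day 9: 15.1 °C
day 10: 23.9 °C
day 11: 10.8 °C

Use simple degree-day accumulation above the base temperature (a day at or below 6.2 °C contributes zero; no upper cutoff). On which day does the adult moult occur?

day 3

Daily DD above 6.2 °C: 5.1, 0.0, 3.1, 12.8, 13.7, 16.3, 19.3, 16.1, 8.9, 17.7, 4.6.
Cumulative: 5.1, 5.1, 8.2, 21.0, 34.7, 51.0, 70.3, 86.4, 95.3, 113.0, 117.6.
The total first reaches 7 DD on day 3.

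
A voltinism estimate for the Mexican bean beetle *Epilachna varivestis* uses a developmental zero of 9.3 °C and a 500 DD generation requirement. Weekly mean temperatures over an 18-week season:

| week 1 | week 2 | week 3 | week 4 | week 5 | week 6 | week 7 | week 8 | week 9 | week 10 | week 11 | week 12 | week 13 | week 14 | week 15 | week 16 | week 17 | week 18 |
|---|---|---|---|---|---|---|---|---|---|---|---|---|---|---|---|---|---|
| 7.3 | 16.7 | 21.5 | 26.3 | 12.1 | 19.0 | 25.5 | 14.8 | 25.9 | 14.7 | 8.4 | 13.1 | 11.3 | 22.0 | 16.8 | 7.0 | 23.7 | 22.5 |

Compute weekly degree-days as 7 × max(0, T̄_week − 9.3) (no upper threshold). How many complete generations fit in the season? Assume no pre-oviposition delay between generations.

2 generations

Weekly DD (7 × max(0, T̄ − 9.3)): 0.0, 51.8, 85.4, 119.0, 19.6, 67.9, 113.4, 38.5, 116.2, 37.8, 0.0, 26.6, 14.0, 88.9, 52.5, 0.0, 100.8, 92.4.
Season total = 1024.8 DD.
Complete generations = ⌊1024.8 / 500⌋ = 2.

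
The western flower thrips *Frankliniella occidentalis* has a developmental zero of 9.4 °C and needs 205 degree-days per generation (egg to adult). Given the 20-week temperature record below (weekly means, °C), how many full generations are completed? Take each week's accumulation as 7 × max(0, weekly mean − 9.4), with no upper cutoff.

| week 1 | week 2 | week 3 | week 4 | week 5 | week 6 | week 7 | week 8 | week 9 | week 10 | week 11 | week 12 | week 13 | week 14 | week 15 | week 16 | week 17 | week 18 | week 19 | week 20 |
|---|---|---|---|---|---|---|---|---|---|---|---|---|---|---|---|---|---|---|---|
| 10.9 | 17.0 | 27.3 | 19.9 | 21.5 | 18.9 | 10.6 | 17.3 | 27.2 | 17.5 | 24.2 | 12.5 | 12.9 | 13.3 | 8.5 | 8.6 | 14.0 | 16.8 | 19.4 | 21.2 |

5 generations

Weekly DD (7 × max(0, T̄ − 9.4)): 10.5, 53.2, 125.3, 73.5, 84.7, 66.5, 8.4, 55.3, 124.6, 56.7, 103.6, 21.7, 24.5, 27.3, 0.0, 0.0, 32.2, 51.8, 70.0, 82.6.
Season total = 1072.4 DD.
Complete generations = ⌊1072.4 / 205⌋ = 5.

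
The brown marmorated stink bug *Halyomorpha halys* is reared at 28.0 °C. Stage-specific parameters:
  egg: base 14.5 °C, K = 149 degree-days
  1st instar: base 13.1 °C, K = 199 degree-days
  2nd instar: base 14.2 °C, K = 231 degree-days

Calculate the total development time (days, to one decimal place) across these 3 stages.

41.1 days

egg: 149 / (28.0 − 14.5) = 149 / 13.5 = 11.037 d.
1st instar: 199 / (28.0 − 13.1) = 199 / 14.9 = 13.356 d.
2nd instar: 231 / (28.0 − 14.2) = 231 / 13.8 = 16.739 d.
Sum = 41.132 ≈ 41.1 days.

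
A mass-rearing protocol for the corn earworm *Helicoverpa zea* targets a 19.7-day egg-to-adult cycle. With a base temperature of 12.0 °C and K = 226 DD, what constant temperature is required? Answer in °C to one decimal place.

23.5 °C

Required daily accumulation = 226 / 19.7 = 11.472 DD/day.
T = T_base + 11.472 = 12.0 + 11.472 = 23.472 ≈ 23.5 °C.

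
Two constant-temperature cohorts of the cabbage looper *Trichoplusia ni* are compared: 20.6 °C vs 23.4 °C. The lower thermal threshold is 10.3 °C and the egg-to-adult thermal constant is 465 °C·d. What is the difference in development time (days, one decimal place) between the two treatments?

9.6 days

At 20.6 °C: 465 / (20.6 − 10.3) = 465 / 10.3 = 45.146 d.
At 23.4 °C: 465 / (23.4 − 10.3) = 465 / 13.1 = 35.496 d.
Difference = |45.146 − 35.496| = 9.649 ≈ 9.6 days.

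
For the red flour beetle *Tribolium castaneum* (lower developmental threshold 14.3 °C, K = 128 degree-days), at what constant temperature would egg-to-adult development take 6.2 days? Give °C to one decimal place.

Required daily accumulation = 128 / 6.2 = 20.645 DD/day.
T = T_base + 20.645 = 14.3 + 20.645 = 34.945 ≈ 34.9 °C.

34.9 °C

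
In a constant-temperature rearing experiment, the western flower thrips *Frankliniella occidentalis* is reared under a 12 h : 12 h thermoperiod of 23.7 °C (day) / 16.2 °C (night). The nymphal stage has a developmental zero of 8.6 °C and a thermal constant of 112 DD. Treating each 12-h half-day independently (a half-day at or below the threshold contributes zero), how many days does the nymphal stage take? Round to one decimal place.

9.9 days

Day half: max(0, 23.7 − 8.6) × 0.5 = 15.1 × 0.5 = 7.55 DD.
Night half: max(0, 16.2 − 8.6) × 0.5 = 7.6 × 0.5 = 3.80 DD.
Per 24 h: 11.35 DD/day.
Duration = 112 / 11.35 = 9.868 ≈ 9.9 days.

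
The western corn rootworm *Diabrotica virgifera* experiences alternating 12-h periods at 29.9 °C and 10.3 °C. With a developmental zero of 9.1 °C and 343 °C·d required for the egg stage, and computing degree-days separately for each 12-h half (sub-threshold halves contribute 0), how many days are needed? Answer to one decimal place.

31.2 days

Day half: max(0, 29.9 − 9.1) × 0.5 = 20.8 × 0.5 = 10.40 DD.
Night half: max(0, 10.3 − 9.1) × 0.5 = 1.2 × 0.5 = 0.60 DD.
Per 24 h: 11.00 DD/day.
Duration = 343 / 11.00 = 31.182 ≈ 31.2 days.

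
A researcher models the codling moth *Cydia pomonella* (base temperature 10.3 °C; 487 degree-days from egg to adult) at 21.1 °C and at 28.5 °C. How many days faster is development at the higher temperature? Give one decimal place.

18.3 days

At 21.1 °C: 487 / (21.1 − 10.3) = 487 / 10.8 = 45.093 d.
At 28.5 °C: 487 / (28.5 − 10.3) = 487 / 18.2 = 26.758 d.
Difference = |45.093 − 26.758| = 18.334 ≈ 18.3 days.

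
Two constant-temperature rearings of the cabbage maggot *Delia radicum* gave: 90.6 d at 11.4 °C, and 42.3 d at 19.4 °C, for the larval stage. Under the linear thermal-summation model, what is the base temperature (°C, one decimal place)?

Under the model K = D·(T − T_b), so D₁·(T₁ − T_b) = D₂·(T₂ − T_b).
90.6·(11.4 − T_b) = 42.3·(19.4 − T_b)
T_b = (90.6·11.4 − 42.3·19.4) / (90.6 − 42.3) = 212.22 / 48.3 = 4.394 °C ≈ 4.4 °C.

4.4 °C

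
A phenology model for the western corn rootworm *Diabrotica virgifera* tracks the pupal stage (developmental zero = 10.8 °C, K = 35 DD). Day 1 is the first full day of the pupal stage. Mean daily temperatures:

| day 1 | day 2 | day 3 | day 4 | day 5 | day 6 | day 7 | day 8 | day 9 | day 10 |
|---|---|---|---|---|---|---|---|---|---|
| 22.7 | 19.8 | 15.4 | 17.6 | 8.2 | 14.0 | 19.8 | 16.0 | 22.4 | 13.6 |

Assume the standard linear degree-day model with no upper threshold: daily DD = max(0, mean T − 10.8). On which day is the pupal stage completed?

day 6

Daily DD above 10.8 °C: 11.9, 9.0, 4.6, 6.8, 0.0, 3.2, 9.0, 5.2, 11.6, 2.8.
Cumulative: 11.9, 20.9, 25.5, 32.3, 32.3, 35.5, 44.5, 49.7, 61.3, 64.1.
The total first reaches 35 DD on day 6.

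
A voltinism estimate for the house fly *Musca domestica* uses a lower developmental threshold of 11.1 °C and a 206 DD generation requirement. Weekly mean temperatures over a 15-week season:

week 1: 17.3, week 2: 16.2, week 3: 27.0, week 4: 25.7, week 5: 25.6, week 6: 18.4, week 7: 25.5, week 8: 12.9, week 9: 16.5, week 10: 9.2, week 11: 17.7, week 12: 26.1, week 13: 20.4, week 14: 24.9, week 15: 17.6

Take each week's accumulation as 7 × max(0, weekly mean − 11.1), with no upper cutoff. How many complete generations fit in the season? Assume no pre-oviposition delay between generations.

4 generations

Weekly DD (7 × max(0, T̄ − 11.1)): 43.4, 35.7, 111.3, 102.2, 101.5, 51.1, 100.8, 12.6, 37.8, 0.0, 46.2, 105.0, 65.1, 96.6, 45.5.
Season total = 954.8 DD.
Complete generations = ⌊954.8 / 206⌋ = 4.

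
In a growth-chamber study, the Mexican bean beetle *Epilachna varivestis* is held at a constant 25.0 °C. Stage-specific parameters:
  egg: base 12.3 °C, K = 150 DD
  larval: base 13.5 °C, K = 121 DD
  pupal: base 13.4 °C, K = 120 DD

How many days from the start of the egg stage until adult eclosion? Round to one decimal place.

32.7 days

egg: 150 / (25.0 − 12.3) = 150 / 12.7 = 11.811 d.
larval: 121 / (25.0 − 13.5) = 121 / 11.5 = 10.522 d.
pupal: 120 / (25.0 − 13.4) = 120 / 11.6 = 10.345 d.
Sum = 32.678 ≈ 32.7 days.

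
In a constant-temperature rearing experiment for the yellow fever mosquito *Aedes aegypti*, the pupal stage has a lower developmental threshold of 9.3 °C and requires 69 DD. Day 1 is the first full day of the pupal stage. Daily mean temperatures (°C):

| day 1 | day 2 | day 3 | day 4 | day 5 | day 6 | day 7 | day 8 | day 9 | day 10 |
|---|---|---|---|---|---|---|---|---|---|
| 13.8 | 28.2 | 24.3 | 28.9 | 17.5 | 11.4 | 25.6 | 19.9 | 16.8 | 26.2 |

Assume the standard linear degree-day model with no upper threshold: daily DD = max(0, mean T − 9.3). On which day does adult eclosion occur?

Daily DD above 9.3 °C: 4.5, 18.9, 15.0, 19.6, 8.2, 2.1, 16.3, 10.6, 7.5, 16.9.
Cumulative: 4.5, 23.4, 38.4, 58.0, 66.2, 68.3, 84.6, 95.2, 102.7, 119.6.
The total first reaches 69 DD on day 7.

day 7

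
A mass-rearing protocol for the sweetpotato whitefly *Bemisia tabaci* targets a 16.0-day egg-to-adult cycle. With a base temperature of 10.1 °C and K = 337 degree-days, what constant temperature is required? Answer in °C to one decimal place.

31.2 °C

Required daily accumulation = 337 / 16.0 = 21.062 DD/day.
T = T_base + 21.062 = 10.1 + 21.062 = 31.163 ≈ 31.2 °C.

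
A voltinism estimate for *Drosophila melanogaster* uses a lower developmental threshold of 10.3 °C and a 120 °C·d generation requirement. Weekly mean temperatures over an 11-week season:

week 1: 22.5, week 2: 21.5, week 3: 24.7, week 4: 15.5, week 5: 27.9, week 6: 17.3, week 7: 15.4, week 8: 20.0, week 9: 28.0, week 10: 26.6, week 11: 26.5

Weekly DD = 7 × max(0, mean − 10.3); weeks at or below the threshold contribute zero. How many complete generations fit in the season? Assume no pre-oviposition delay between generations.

7 generations

Weekly DD (7 × max(0, T̄ − 10.3)): 85.4, 78.4, 100.8, 36.4, 123.2, 49.0, 35.7, 67.9, 123.9, 114.1, 113.4.
Season total = 928.2 DD.
Complete generations = ⌊928.2 / 120⌋ = 7.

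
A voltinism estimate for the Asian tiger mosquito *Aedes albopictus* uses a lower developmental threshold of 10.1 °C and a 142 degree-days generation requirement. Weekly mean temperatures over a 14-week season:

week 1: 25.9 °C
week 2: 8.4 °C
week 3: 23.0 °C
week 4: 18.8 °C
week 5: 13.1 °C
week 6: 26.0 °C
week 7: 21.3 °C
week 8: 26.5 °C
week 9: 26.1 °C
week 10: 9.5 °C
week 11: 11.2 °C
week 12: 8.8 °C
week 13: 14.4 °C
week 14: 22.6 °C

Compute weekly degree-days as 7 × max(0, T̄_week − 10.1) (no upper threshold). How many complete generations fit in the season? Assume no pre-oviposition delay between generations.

Weekly DD (7 × max(0, T̄ − 10.1)): 110.6, 0.0, 90.3, 60.9, 21.0, 111.3, 78.4, 114.8, 112.0, 0.0, 7.7, 0.0, 30.1, 87.5.
Season total = 824.6 DD.
Complete generations = ⌊824.6 / 142⌋ = 5.

5 generations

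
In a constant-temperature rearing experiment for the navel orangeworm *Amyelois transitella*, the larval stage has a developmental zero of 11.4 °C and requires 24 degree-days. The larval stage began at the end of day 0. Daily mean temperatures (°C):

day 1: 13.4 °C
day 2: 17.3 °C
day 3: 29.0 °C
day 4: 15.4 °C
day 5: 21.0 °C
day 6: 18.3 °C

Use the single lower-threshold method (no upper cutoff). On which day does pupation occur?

day 3

Daily DD above 11.4 °C: 2.0, 5.9, 17.6, 4.0, 9.6, 6.9.
Cumulative: 2.0, 7.9, 25.5, 29.5, 39.1, 46.0.
The total first reaches 24 DD on day 3.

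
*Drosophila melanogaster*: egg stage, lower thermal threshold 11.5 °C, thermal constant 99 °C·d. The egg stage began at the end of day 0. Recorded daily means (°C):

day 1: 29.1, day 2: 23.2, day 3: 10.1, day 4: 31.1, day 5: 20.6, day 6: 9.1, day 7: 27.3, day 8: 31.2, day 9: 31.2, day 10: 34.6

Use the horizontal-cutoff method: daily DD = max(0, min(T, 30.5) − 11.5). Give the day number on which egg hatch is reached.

Daily DD above 11.5 °C (capped at 19.0): 17.6, 11.7, 0.0, 19.0, 9.1, 0.0, 15.8, 19.0, 19.0, 19.0.
Cumulative: 17.6, 29.3, 29.3, 48.3, 57.4, 57.4, 73.2, 92.2, 111.2, 130.2.
The total first reaches 99 DD on day 9.

day 9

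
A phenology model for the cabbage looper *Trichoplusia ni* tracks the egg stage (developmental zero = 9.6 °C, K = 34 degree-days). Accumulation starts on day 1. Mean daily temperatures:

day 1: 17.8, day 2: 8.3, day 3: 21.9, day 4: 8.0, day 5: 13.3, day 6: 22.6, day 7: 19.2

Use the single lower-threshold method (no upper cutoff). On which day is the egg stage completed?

Daily DD above 9.6 °C: 8.2, 0.0, 12.3, 0.0, 3.7, 13.0, 9.6.
Cumulative: 8.2, 8.2, 20.5, 20.5, 24.2, 37.2, 46.8.
The total first reaches 34 DD on day 6.

day 6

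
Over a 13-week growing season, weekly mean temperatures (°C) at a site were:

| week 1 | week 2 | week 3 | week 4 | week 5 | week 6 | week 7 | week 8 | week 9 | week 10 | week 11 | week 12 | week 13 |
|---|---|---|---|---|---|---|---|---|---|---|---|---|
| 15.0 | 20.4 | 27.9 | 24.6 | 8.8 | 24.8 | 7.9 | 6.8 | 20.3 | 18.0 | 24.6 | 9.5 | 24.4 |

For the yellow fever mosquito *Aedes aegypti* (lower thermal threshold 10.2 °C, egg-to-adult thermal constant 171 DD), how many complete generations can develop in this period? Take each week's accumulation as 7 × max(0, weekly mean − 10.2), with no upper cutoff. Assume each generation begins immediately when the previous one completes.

4 generations

Weekly DD (7 × max(0, T̄ − 10.2)): 33.6, 71.4, 123.9, 100.8, 0.0, 102.2, 0.0, 0.0, 70.7, 54.6, 100.8, 0.0, 99.4.
Season total = 757.4 DD.
Complete generations = ⌊757.4 / 171⌋ = 4.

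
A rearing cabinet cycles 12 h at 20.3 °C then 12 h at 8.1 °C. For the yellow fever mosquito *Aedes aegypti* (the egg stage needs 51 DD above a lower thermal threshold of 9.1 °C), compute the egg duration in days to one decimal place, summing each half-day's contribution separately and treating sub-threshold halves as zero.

Day half: max(0, 20.3 − 9.1) × 0.5 = 11.2 × 0.5 = 5.60 DD.
Night half: max(0, 8.1 − 9.1) × 0.5 = 0.0 × 0.5 = 0.00 DD.
Per 24 h: 5.60 DD/day.
Duration = 51 / 5.60 = 9.107 ≈ 9.1 days.

9.1 days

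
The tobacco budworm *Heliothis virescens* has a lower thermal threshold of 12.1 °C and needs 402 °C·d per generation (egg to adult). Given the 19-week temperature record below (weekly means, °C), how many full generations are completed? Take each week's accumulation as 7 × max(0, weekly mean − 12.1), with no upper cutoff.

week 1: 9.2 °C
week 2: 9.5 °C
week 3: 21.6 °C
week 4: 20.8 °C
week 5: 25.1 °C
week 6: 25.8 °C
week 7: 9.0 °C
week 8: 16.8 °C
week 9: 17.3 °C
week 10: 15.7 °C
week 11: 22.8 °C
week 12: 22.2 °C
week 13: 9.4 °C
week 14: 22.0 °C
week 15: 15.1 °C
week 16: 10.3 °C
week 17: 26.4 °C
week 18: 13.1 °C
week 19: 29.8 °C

2 generations

Weekly DD (7 × max(0, T̄ − 12.1)): 0.0, 0.0, 66.5, 60.9, 91.0, 95.9, 0.0, 32.9, 36.4, 25.2, 74.9, 70.7, 0.0, 69.3, 21.0, 0.0, 100.1, 7.0, 123.9.
Season total = 875.7 DD.
Complete generations = ⌊875.7 / 402⌋ = 2.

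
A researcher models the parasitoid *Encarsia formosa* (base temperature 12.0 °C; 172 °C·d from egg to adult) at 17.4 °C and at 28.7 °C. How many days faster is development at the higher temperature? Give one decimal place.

At 17.4 °C: 172 / (17.4 − 12.0) = 172 / 5.4 = 31.852 d.
At 28.7 °C: 172 / (28.7 − 12.0) = 172 / 16.7 = 10.299 d.
Difference = |31.852 − 10.299| = 21.552 ≈ 21.6 days.

21.6 days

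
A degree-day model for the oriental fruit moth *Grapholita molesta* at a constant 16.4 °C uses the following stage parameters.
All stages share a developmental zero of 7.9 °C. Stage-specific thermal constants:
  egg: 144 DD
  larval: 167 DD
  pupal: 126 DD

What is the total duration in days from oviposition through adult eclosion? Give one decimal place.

Daily accumulation at 16.4 °C = 16.4 − 7.9 = 8.5 DD/day.
Total K = 144 + 167 + 126 = 437 DD.
Total duration = 437 / 8.5 = 51.412 ≈ 51.4 days.

51.4 days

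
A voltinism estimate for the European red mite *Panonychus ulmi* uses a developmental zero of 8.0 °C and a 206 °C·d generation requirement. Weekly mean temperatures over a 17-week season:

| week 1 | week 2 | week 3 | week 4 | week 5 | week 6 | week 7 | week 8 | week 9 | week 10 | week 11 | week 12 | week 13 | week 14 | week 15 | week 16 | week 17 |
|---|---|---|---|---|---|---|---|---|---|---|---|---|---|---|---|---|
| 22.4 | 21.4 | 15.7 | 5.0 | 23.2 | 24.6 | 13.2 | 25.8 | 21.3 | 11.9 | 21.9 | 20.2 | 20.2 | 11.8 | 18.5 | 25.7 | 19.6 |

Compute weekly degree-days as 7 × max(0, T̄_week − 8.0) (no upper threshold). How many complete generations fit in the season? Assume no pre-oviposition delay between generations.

6 generations

Weekly DD (7 × max(0, T̄ − 8.0)): 100.8, 93.8, 53.9, 0.0, 106.4, 116.2, 36.4, 124.6, 93.1, 27.3, 97.3, 85.4, 85.4, 26.6, 73.5, 123.9, 81.2.
Season total = 1325.8 DD.
Complete generations = ⌊1325.8 / 206⌋ = 6.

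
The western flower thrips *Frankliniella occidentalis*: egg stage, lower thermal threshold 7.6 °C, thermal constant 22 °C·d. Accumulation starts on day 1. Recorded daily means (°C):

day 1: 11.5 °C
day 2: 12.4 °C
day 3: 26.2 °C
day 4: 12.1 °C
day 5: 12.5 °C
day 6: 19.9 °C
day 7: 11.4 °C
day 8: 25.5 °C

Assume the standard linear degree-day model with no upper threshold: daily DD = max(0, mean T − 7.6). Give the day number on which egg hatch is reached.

Daily DD above 7.6 °C: 3.9, 4.8, 18.6, 4.5, 4.9, 12.3, 3.8, 17.9.
Cumulative: 3.9, 8.7, 27.3, 31.8, 36.7, 49.0, 52.8, 70.7.
The total first reaches 22 DD on day 3.

day 3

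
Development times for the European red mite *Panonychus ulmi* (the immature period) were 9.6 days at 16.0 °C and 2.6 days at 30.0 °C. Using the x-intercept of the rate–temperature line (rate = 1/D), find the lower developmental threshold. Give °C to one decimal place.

Linear rate model ⇒ the product D·(T − T_b) is constant across temperatures.
9.6·(16.0 − T_b) = 2.6·(30.0 − T_b)
T_b = (9.6·16.0 − 2.6·30.0) / (9.6 − 2.6) = 75.60 / 7.0 = 10.800 °C ≈ 10.8 °C.

10.8 °C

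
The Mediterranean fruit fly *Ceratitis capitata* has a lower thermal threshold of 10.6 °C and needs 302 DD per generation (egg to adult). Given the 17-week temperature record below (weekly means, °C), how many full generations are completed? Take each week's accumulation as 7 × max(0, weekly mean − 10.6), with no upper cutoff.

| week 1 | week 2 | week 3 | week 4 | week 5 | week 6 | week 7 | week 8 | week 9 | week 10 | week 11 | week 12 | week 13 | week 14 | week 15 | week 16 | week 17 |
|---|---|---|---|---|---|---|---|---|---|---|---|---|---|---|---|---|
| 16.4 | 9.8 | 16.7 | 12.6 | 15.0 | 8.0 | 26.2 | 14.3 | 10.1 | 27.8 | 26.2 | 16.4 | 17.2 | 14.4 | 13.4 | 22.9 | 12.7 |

Weekly DD (7 × max(0, T̄ − 10.6)): 40.6, 0.0, 42.7, 14.0, 30.8, 0.0, 109.2, 25.9, 0.0, 120.4, 109.2, 40.6, 46.2, 26.6, 19.6, 86.1, 14.7.
Season total = 726.6 DD.
Complete generations = ⌊726.6 / 302⌋ = 2.

2 generations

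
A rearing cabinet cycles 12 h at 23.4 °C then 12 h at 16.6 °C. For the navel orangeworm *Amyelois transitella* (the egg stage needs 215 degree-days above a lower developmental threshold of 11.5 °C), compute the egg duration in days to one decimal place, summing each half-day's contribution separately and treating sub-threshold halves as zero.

25.3 days

Day half: max(0, 23.4 − 11.5) × 0.5 = 11.9 × 0.5 = 5.95 DD.
Night half: max(0, 16.6 − 11.5) × 0.5 = 5.1 × 0.5 = 2.55 DD.
Per 24 h: 8.50 DD/day.
Duration = 215 / 8.50 = 25.294 ≈ 25.3 days.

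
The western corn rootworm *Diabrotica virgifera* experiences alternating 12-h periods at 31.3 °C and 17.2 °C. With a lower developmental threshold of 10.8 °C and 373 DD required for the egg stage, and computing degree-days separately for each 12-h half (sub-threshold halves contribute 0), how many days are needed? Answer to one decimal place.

27.7 days

Day half: max(0, 31.3 − 10.8) × 0.5 = 20.5 × 0.5 = 10.25 DD.
Night half: max(0, 17.2 − 10.8) × 0.5 = 6.4 × 0.5 = 3.20 DD.
Per 24 h: 13.45 DD/day.
Duration = 373 / 13.45 = 27.732 ≈ 27.7 days.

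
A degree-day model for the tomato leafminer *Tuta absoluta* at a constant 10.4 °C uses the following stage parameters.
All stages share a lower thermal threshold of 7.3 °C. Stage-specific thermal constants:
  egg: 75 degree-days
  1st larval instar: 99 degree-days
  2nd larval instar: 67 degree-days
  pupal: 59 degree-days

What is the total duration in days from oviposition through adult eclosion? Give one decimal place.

Daily accumulation at 10.4 °C = 10.4 − 7.3 = 3.1 DD/day.
Total K = 75 + 99 + 67 + 59 = 300 DD.
Total duration = 300 / 3.1 = 96.774 ≈ 96.8 days.

96.8 days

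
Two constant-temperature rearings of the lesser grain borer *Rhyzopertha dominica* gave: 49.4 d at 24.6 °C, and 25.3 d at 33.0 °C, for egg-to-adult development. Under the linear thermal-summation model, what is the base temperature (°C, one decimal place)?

Equal thermal constants: D₁(T₁ − T_b) = D₂(T₂ − T_b).
49.4·(24.6 − T_b) = 25.3·(33.0 − T_b)
T_b = (49.4·24.6 − 25.3·33.0) / (49.4 − 25.3) = 380.34 / 24.1 = 15.782 °C ≈ 15.8 °C.

15.8 °C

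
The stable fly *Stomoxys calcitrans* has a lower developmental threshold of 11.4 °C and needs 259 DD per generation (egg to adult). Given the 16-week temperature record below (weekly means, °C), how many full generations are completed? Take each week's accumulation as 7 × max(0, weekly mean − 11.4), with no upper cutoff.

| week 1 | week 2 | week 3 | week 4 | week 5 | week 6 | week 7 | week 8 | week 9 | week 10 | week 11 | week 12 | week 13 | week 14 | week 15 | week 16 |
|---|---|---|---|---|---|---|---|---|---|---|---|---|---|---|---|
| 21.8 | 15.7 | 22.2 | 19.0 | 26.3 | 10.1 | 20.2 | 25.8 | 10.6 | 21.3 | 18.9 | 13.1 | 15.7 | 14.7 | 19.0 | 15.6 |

Weekly DD (7 × max(0, T̄ − 11.4)): 72.8, 30.1, 75.6, 53.2, 104.3, 0.0, 61.6, 100.8, 0.0, 69.3, 52.5, 11.9, 30.1, 23.1, 53.2, 29.4.
Season total = 767.9 DD.
Complete generations = ⌊767.9 / 259⌋ = 2.

2 generations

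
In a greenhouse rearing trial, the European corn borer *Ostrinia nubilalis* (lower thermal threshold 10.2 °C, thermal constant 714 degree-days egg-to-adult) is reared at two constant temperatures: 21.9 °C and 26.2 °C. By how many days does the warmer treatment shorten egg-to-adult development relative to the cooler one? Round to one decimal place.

16.4 days

At 21.9 °C: 714 / (21.9 − 10.2) = 714 / 11.7 = 61.026 d.
At 26.2 °C: 714 / (26.2 − 10.2) = 714 / 16.0 = 44.625 d.
Difference = |61.026 − 44.625| = 16.401 ≈ 16.4 days.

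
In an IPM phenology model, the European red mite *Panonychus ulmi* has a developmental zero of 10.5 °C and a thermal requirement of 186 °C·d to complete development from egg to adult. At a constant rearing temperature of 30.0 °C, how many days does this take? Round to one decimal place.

Daily accumulation = 30.0 − 10.5 = 19.5 DD/day.
Duration = 186 / 19.5 = 9.538 ≈ 9.5 days.

9.5 days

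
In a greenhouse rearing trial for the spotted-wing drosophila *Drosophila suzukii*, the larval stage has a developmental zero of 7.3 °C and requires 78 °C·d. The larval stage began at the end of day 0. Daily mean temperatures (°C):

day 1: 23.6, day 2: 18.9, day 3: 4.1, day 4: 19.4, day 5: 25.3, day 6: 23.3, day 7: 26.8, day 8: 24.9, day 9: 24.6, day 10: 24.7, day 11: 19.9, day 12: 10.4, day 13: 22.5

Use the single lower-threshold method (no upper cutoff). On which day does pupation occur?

Daily DD above 7.3 °C: 16.3, 11.6, 0.0, 12.1, 18.0, 16.0, 19.5, 17.6, 17.3, 17.4, 12.6, 3.1, 15.2.
Cumulative: 16.3, 27.9, 27.9, 40.0, 58.0, 74.0, 93.5, 111.1, 128.4, 145.8, 158.4, 161.5, 176.7.
The total first reaches 78 DD on day 7.

day 7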